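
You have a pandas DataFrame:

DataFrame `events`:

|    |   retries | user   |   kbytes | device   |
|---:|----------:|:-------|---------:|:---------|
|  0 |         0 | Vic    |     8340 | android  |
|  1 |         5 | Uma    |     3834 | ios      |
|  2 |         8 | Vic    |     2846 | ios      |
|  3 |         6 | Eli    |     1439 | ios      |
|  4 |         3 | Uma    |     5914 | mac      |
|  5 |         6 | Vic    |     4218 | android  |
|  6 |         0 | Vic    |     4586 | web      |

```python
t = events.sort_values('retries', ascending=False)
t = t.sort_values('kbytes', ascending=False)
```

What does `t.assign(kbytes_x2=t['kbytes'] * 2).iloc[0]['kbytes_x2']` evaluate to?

sort by retries descending:
   retries user  kbytes   device
2        8  Vic    2846      ios
3        6  Eli    1439      ios
5        6  Vic    4218  android
1        5  Uma    3834      ios
4        3  Uma    5914      mac
0        0  Vic    8340  android
6        0  Vic    4586      web
sort by kbytes descending:
   retries user  kbytes   device
0        0  Vic    8340  android
4        3  Uma    5914      mac
6        0  Vic    4586      web
5        6  Vic    4218  android
1        5  Uma    3834      ios
2        8  Vic    2846      ios
3        6  Eli    1439      ios
add column kbytes_x2 = t['kbytes'] * 2:
   retries user  kbytes   device  kbytes_x2
0        0  Vic    8340  android      16680
4        3  Uma    5914      mac      11828
6        0  Vic    4586      web       9172
5        6  Vic    4218  android       8436
1        5  Uma    3834      ios       7668
2        8  Vic    2846      ios       5692
3        6  Eli    1439      ios       2878

16680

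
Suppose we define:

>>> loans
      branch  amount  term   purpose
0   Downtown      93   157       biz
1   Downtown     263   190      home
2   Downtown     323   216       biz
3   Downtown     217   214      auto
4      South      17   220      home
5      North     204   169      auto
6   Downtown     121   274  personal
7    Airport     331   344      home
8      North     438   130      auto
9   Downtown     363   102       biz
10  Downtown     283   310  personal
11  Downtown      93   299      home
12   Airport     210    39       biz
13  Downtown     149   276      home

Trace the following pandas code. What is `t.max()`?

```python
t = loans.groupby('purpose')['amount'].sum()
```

989

group by purpose, sum of amount:
purpose
auto        859
biz         989
home        853
personal    404
Name: amount, dtype: int64
Then the max of the resulting series: 989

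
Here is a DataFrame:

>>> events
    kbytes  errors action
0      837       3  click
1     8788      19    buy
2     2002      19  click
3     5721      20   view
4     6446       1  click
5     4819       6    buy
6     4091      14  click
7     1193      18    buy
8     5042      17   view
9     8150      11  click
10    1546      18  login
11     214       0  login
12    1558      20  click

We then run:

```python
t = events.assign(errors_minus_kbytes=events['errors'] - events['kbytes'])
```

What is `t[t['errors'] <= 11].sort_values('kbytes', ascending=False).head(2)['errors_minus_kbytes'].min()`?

add column errors_minus_kbytes = events['errors'] - events['kbytes']:
    kbytes  errors action  errors_minus_kbytes
0      837       3  click                 -834
1     8788      19    buy                -8769
2     2002      19  click                -1983
3     5721      20   view                -5701
4     6446       1  click                -6445
5     4819       6    buy                -4813
6     4091      14  click                -4077
7     1193      18    buy                -1175
8     5042      17   view                -5025
9     8150      11  click                -8139
10    1546      18  login                -1528
11     214       0  login                 -214
12    1558      20  click                -1538
filter rows where errors <= 11:
    kbytes  errors action  errors_minus_kbytes
0      837       3  click                 -834
4     6446       1  click                -6445
5     4819       6    buy                -4813
9     8150      11  click                -8139
11     214       0  login                 -214
sort by kbytes descending:
    kbytes  errors action  errors_minus_kbytes
9     8150      11  click                -8139
4     6446       1  click                -6445
5     4819       6    buy                -4813
0      837       3  click                 -834
11     214       0  login                 -214
take first 2 rows:
   kbytes  errors action  errors_minus_kbytes
9    8150      11  click                -8139
4    6446       1  click                -6445
Hence -8139.

-8139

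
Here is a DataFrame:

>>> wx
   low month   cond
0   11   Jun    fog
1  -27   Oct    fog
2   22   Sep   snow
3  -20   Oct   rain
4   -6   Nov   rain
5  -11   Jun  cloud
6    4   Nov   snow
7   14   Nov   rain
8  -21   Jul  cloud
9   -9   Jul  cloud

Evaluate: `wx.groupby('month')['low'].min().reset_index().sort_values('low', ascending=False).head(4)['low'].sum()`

group by month, min of low:
month
Jul   -21
Jun   -11
Nov    -6
Oct   -27
Sep    22
Name: low, dtype: int64
reset_index():
  month  low
0   Jul  -21
1   Jun  -11
2   Nov   -6
3   Oct  -27
4   Sep   22
sort by low descending:
  month  low
4   Sep   22
2   Nov   -6
1   Jun  -11
0   Jul  -21
3   Oct  -27
take first 4 rows:
  month  low
4   Sep   22
2   Nov   -6
1   Jun  -11
0   Jul  -21
So sum() = -16.

-16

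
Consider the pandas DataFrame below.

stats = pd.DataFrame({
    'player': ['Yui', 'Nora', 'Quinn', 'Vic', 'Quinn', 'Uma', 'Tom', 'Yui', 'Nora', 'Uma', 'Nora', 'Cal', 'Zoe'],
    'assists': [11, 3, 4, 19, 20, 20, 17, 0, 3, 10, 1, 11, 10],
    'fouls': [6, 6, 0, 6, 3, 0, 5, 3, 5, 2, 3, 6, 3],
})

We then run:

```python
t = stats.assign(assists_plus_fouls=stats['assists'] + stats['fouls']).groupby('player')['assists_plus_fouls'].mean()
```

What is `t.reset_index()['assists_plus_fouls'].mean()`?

add column assists_plus_fouls = stats['assists'] + stats['fouls']:
   player  assists  fouls  assists_plus_fouls
0     Yui       11      6                  17
1    Nora        3      6                   9
2   Quinn        4      0                   4
3     Vic       19      6                  25
4   Quinn       20      3                  23
5     Uma       20      0                  20
6     Tom       17      5                  22
7     Yui        0      3                   3
8    Nora        3      5                   8
9     Uma       10      2                  12
10   Nora        1      3                   4
11    Cal       11      6                  17
12    Zoe       10      3                  13
group by player, mean of assists_plus_fouls:
player
Cal      17.0
Nora      7.0
Quinn    13.5
Tom      22.0
Uma      16.0
Vic      25.0
Yui      10.0
Zoe      13.0
Name: assists_plus_fouls, dtype: float64
reset_index():
  player  assists_plus_fouls
0    Cal                17.0
1   Nora                 7.0
2  Quinn                13.5
3    Tom                22.0
4    Uma                16.0
5    Vic                25.0
6    Yui                10.0
7    Zoe                13.0
mean of column 'assists_plus_fouls' → 15.4375

15.4375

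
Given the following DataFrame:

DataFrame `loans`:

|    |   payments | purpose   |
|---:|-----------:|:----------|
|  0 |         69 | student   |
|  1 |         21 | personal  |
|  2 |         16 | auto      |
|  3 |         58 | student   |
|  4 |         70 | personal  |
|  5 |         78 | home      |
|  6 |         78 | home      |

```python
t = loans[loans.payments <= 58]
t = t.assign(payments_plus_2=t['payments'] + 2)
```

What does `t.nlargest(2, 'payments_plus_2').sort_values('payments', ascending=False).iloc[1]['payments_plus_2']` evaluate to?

filter rows where payments <= 58:
   payments   purpose
1        21  personal
2        16      auto
3        58   student
add column payments_plus_2 = t['payments'] + 2:
   payments   purpose  payments_plus_2
1        21  personal               23
2        16      auto               18
3        58   student               60
take 2 rows with largest payments_plus_2:
   payments   purpose  payments_plus_2
3        58   student               60
1        21  personal               23
sort by payments descending:
   payments   purpose  payments_plus_2
3        58   student               60
1        21  personal               23
Then the value at position 1, column 'payments_plus_2': 23

23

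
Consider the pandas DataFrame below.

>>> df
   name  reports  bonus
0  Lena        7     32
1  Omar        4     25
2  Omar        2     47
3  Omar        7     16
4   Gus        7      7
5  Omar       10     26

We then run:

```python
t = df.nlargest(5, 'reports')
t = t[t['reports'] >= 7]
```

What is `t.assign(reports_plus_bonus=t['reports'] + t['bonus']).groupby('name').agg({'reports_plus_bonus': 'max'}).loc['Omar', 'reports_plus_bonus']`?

take 5 rows with largest reports:
   name  reports  bonus
5  Omar       10     26
0  Lena        7     32
3  Omar        7     16
4   Gus        7      7
1  Omar        4     25
filter rows where reports >= 7:
   name  reports  bonus
5  Omar       10     26
0  Lena        7     32
3  Omar        7     16
4   Gus        7      7
add column reports_plus_bonus = t['reports'] + t['bonus']:
   name  reports  bonus  reports_plus_bonus
5  Omar       10     26                  36
0  Lena        7     32                  39
3  Omar        7     16                  23
4   Gus        7      7                  14
group by name, max of reports_plus_bonus:
      reports_plus_bonus
name                    
Gus                   14
Lena                  39
Omar                  36
The value at row 'Omar', column 'reports_plus_bonus' is 36.

36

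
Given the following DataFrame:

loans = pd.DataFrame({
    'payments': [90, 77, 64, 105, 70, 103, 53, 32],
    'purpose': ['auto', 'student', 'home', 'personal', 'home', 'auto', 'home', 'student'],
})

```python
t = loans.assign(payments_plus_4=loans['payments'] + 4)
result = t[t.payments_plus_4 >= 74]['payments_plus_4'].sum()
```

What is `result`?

465

add column payments_plus_4 = loans['payments'] + 4:
   payments   purpose  payments_plus_4
0        90      auto               94
1        77   student               81
2        64      home               68
3       105  personal              109
4        70      home               74
5       103      auto              107
6        53      home               57
7        32   student               36
filter rows where payments_plus_4 >= 74:
   payments   purpose  payments_plus_4
0        90      auto               94
1        77   student               81
3       105  personal              109
4        70      home               74
5       103      auto              107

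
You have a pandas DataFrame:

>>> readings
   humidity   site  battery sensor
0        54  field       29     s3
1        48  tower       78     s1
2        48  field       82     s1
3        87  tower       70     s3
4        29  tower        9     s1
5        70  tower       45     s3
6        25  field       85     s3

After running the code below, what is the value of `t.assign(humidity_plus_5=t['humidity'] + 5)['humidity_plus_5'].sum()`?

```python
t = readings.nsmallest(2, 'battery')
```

93

take 2 rows with smallest battery:
   humidity   site  battery sensor
4        29  tower        9     s1
0        54  field       29     s3
add column humidity_plus_5 = t['humidity'] + 5:
   humidity   site  battery sensor  humidity_plus_5
4        29  tower        9     s1               34
0        54  field       29     s3               59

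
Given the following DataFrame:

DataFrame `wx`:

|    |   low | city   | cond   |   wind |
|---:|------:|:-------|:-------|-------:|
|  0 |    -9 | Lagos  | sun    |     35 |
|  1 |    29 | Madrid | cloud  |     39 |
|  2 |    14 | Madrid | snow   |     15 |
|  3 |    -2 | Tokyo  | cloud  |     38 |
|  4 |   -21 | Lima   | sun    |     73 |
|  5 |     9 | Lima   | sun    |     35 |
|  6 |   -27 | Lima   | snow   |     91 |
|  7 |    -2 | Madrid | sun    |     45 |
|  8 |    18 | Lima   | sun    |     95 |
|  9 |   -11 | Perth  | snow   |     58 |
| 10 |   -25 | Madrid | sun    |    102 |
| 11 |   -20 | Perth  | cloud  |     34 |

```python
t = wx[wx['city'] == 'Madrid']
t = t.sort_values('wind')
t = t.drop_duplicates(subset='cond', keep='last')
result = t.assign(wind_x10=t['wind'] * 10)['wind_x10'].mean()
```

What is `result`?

520.0

filter rows where city == 'Madrid':
    low    city   cond  wind
1    29  Madrid  cloud    39
2    14  Madrid   snow    15
7    -2  Madrid    sun    45
10  -25  Madrid    sun   102
sort by wind:
    low    city   cond  wind
2    14  Madrid   snow    15
1    29  Madrid  cloud    39
7    -2  Madrid    sun    45
10  -25  Madrid    sun   102
drop duplicate cond (keep=last):
    low    city   cond  wind
2    14  Madrid   snow    15
1    29  Madrid  cloud    39
10  -25  Madrid    sun   102
add column wind_x10 = t['wind'] * 10:
    low    city   cond  wind  wind_x10
2    14  Madrid   snow    15       150
1    29  Madrid  cloud    39       390
10  -25  Madrid    sun   102      1020
Taking the mean of column 'wind_x10' gives 520.0.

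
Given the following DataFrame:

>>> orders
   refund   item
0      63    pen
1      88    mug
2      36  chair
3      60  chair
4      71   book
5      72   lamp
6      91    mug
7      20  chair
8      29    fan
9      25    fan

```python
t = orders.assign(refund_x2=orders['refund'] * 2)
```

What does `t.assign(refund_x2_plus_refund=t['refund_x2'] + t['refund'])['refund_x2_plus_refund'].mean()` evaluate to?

add column refund_x2 = orders['refund'] * 2:
   refund   item  refund_x2
0      63    pen        126
1      88    mug        176
2      36  chair         72
3      60  chair        120
4      71   book        142
5      72   lamp        144
6      91    mug        182
7      20  chair         40
8      29    fan         58
9      25    fan         50
add column refund_x2_plus_refund = t['refund_x2'] + t['refund']:
   refund   item  refund_x2  refund_x2_plus_refund
0      63    pen        126                    189
1      88    mug        176                    264
2      36  chair         72                    108
3      60  chair        120                    180
4      71   book        142                    213
5      72   lamp        144                    216
6      91    mug        182                    273
7      20  chair         40                     60
8      29    fan         58                     87
9      25    fan         50                     75
Finally, mean of column 'refund_x2_plus_refund' = 166.5.

166.5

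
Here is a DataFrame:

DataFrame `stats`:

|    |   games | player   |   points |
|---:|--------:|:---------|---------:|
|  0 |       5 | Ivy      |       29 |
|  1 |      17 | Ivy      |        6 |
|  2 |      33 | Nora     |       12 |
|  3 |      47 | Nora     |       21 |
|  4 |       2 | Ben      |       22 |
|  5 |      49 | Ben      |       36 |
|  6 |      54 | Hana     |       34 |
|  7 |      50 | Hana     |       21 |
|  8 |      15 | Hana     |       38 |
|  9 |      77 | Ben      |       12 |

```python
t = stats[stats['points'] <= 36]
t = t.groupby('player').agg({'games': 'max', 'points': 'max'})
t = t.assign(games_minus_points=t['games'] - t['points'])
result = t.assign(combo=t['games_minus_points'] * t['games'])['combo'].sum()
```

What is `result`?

5255

filter rows where points <= 36:
   games player  points
0      5    Ivy      29
1     17    Ivy       6
2     33   Nora      12
3     47   Nora      21
4      2    Ben      22
5     49    Ben      36
6     54   Hana      34
7     50   Hana      21
9     77    Ben      12
group by player: max(games), max(points):
        games  points
player               
Ben        77      36
Hana       54      34
Ivy        17      29
Nora       47      21
add column games_minus_points = t['games'] - t['points']:
        games  points  games_minus_points
player                                   
Ben        77      36                  41
Hana       54      34                  20
Ivy        17      29                 -12
Nora       47      21                  26
add column combo = t['games_minus_points'] * t['games']:
        games  points  games_minus_points  combo
player                                          
Ben        77      36                  41   3157
Hana       54      34                  20   1080
Ivy        17      29                 -12   -204
Nora       47      21                  26   1222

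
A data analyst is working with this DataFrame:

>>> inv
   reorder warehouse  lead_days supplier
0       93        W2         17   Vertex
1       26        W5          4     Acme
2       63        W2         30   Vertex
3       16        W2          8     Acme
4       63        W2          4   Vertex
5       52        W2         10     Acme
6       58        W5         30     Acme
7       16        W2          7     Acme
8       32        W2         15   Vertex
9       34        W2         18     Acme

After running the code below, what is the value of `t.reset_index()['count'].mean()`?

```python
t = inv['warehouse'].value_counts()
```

5.0

value_counts of warehouse:
warehouse
W2    8
W5    2
Name: count, dtype: int64
reset_index():
  warehouse  count
0        W2      8
1        W5      2
Taking the mean of column 'count' gives 5.0.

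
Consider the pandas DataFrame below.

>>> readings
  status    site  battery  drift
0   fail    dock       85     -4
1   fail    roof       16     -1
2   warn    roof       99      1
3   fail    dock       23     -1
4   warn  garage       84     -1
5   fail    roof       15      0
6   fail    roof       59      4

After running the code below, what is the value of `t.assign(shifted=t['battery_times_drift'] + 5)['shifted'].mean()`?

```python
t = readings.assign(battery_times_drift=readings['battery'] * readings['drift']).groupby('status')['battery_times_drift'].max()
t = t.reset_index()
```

172.5

add column battery_times_drift = readings['battery'] * readings['drift']:
  status    site  battery  drift  battery_times_drift
0   fail    dock       85     -4                 -340
1   fail    roof       16     -1                  -16
2   warn    roof       99      1                   99
3   fail    dock       23     -1                  -23
4   warn  garage       84     -1                  -84
5   fail    roof       15      0                    0
6   fail    roof       59      4                  236
group by status, max of battery_times_drift:
status
fail    236
warn     99
Name: battery_times_drift, dtype: int64
reset_index():
  status  battery_times_drift
0   fail                  236
1   warn                   99
add column shifted = t['battery_times_drift'] + 5:
  status  battery_times_drift  shifted
0   fail                  236      241
1   warn                   99      104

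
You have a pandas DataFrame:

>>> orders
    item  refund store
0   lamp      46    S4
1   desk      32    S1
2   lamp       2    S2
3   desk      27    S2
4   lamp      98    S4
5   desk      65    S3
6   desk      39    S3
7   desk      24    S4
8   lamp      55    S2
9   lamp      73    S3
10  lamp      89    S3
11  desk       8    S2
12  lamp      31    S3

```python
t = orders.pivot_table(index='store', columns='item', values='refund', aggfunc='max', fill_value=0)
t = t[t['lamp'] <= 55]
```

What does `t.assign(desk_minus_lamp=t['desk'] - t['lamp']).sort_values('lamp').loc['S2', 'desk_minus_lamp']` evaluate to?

pivot: rows=store, cols=item, max(refund):
item   desk  lamp
store            
S1       32     0
S2       27    55
S3       65    89
S4       24    98
filter rows where lamp <= 55:
item   desk  lamp
store            
S1       32     0
S2       27    55
add column desk_minus_lamp = t['desk'] - t['lamp']:
item   desk  lamp  desk_minus_lamp
store                             
S1       32     0               32
S2       27    55              -28
sort by lamp:
item   desk  lamp  desk_minus_lamp
store                             
S1       32     0               32
S2       27    55              -28
value at row 'S2', column 'desk_minus_lamp' → -28

-28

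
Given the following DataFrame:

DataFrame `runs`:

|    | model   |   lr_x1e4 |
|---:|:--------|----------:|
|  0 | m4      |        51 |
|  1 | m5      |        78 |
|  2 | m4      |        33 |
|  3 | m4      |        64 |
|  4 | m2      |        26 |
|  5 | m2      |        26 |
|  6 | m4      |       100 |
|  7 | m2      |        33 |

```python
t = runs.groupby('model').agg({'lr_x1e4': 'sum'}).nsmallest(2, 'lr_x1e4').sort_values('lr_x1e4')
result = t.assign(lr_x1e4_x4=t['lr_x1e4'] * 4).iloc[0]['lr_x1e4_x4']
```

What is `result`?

group by model, sum of lr_x1e4:
       lr_x1e4
model         
m2          85
m4         248
m5          78
take 2 rows with smallest lr_x1e4:
       lr_x1e4
model         
m5          78
m2          85
sort by lr_x1e4:
       lr_x1e4
model         
m5          78
m2          85
add column lr_x1e4_x4 = t['lr_x1e4'] * 4:
       lr_x1e4  lr_x1e4_x4
model                     
m5          78         312
m2          85         340
So iloc[0]['lr_x1e4_x4'] = 312.

312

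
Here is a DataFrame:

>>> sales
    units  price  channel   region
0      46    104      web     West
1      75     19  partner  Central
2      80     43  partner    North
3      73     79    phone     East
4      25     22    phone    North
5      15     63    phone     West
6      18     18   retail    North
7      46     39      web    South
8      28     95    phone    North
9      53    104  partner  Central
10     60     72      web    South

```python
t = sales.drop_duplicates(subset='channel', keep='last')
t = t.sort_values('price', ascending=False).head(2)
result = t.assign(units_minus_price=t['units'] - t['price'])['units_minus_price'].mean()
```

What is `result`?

drop duplicate channel (keep=last):
    units  price  channel   region
6      18     18   retail    North
8      28     95    phone    North
9      53    104  partner  Central
10     60     72      web    South
sort by price descending:
    units  price  channel   region
9      53    104  partner  Central
8      28     95    phone    North
10     60     72      web    South
6      18     18   retail    North
take first 2 rows:
   units  price  channel   region
9     53    104  partner  Central
8     28     95    phone    North
add column units_minus_price = t['units'] - t['price']:
   units  price  channel   region  units_minus_price
9     53    104  partner  Central                -51
8     28     95    phone    North                -67

-59.0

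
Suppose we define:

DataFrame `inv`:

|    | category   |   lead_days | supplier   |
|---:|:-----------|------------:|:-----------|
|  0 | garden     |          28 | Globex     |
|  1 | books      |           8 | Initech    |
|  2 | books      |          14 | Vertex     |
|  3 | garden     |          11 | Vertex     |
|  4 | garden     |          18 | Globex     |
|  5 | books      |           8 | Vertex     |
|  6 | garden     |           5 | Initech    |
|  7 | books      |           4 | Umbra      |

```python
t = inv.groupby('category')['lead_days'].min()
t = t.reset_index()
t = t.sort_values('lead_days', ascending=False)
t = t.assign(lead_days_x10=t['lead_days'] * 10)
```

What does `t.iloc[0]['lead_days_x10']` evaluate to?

50

group by category, min of lead_days:
category
books     4
garden    5
Name: lead_days, dtype: int64
reset_index():
  category  lead_days
0    books          4
1   garden          5
sort by lead_days descending:
  category  lead_days
1   garden          5
0    books          4
add column lead_days_x10 = t['lead_days'] * 10:
  category  lead_days  lead_days_x10
1   garden          5             50
0    books          4             40
The value at position 0, column 'lead_days_x10' is 50.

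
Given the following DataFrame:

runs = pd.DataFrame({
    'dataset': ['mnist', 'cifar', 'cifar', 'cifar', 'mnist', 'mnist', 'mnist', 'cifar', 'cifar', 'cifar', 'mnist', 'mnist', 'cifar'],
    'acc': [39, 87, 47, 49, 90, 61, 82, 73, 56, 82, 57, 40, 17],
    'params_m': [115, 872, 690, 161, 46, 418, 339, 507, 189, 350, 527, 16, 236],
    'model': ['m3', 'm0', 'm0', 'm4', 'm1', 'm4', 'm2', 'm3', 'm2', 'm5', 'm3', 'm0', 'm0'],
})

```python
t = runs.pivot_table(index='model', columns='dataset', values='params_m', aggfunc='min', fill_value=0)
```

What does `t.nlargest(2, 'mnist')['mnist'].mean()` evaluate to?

pivot: rows=model, cols=dataset, min(params_m):
dataset  cifar  mnist
model                
m0         236     16
m1           0     46
m2         189    339
m3         507    115
m4         161    418
m5         350      0
take 2 rows with largest mnist:
dataset  cifar  mnist
model                
m4         161    418
m2         189    339

378.5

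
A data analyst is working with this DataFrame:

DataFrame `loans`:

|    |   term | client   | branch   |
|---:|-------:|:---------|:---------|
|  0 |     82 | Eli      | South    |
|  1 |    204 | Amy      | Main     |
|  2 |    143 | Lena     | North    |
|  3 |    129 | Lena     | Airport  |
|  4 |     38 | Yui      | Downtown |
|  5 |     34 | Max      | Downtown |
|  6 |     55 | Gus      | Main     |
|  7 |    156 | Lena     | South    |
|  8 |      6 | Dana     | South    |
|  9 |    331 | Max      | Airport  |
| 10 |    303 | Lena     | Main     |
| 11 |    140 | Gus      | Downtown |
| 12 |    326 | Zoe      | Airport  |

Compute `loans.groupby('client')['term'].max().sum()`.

group by client, max of term:
client
Amy     204
Dana      6
Eli      82
Gus     140
Lena    303
Max     331
Yui      38
Zoe     326
Name: term, dtype: int64

1430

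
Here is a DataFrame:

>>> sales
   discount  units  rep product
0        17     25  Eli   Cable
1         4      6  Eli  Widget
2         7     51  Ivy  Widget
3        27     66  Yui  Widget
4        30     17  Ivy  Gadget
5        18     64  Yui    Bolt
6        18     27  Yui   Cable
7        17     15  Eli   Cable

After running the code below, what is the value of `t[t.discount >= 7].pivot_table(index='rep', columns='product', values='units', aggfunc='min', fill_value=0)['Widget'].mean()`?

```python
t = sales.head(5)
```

39.0

take first 5 rows:
   discount  units  rep product
0        17     25  Eli   Cable
1         4      6  Eli  Widget
2         7     51  Ivy  Widget
3        27     66  Yui  Widget
4        30     17  Ivy  Gadget
filter rows where discount >= 7:
   discount  units  rep product
0        17     25  Eli   Cable
2         7     51  Ivy  Widget
3        27     66  Yui  Widget
4        30     17  Ivy  Gadget
pivot: rows=rep, cols=product, min(units):
product  Cable  Gadget  Widget
rep                           
Eli         25       0       0
Ivy          0      17      51
Yui          0       0      66
Reading off the mean of column 'Widget', we get 39.0.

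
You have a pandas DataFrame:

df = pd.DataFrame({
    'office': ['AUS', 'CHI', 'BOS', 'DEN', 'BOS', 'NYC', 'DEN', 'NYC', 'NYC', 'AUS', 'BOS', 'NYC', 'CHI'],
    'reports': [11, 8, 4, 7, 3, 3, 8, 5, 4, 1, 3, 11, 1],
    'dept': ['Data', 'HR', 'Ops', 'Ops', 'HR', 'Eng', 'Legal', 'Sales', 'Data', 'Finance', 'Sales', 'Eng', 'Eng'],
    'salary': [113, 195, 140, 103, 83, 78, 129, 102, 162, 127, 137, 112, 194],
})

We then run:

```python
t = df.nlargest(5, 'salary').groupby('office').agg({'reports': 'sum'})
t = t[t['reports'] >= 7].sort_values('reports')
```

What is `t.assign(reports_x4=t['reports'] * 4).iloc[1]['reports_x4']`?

36

take 5 rows with largest salary:
   office  reports   dept  salary
1     CHI        8     HR     195
12    CHI        1    Eng     194
8     NYC        4   Data     162
2     BOS        4    Ops     140
10    BOS        3  Sales     137
group by office, sum of reports:
        reports
office         
BOS           7
CHI           9
NYC           4
filter rows where reports >= 7:
        reports
office         
BOS           7
CHI           9
sort by reports:
        reports
office         
BOS           7
CHI           9
add column reports_x4 = t['reports'] * 4:
        reports  reports_x4
office                     
BOS           7          28
CHI           9          36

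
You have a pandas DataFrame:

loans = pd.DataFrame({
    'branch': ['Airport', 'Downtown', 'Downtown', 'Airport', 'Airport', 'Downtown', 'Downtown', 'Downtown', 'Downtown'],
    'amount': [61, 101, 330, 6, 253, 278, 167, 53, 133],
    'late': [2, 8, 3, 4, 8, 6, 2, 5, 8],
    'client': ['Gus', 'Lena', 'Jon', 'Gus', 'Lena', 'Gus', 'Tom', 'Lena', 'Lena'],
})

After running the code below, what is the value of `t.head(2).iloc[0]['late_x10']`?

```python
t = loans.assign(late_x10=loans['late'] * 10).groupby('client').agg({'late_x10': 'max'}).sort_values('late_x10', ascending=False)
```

add column late_x10 = loans['late'] * 10:
     branch  amount  late client  late_x10
0   Airport      61     2    Gus        20
1  Downtown     101     8   Lena        80
2  Downtown     330     3    Jon        30
3   Airport       6     4    Gus        40
4   Airport     253     8   Lena        80
5  Downtown     278     6    Gus        60
6  Downtown     167     2    Tom        20
7  Downtown      53     5   Lena        50
8  Downtown     133     8   Lena        80
group by client, max of late_x10:
        late_x10
client          
Gus           60
Jon           30
Lena          80
Tom           20
sort by late_x10 descending:
        late_x10
client          
Lena          80
Gus           60
Jon           30
Tom           20
take first 2 rows:
        late_x10
client          
Lena          80
Gus           60

80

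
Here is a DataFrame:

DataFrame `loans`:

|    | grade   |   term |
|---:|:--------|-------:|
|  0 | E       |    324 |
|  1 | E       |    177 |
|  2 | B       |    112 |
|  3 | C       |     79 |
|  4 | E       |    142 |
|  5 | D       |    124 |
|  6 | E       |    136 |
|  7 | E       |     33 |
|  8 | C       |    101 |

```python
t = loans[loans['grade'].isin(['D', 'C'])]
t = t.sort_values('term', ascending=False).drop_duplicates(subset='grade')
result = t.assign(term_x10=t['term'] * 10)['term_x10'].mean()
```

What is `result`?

filter rows where grade in ['D', 'C']:
  grade  term
3     C    79
5     D   124
8     C   101
sort by term descending:
  grade  term
5     D   124
8     C   101
3     C    79
drop duplicate grade (keep=first):
  grade  term
5     D   124
8     C   101
add column term_x10 = t['term'] * 10:
  grade  term  term_x10
5     D   124      1240
8     C   101      1010
Reading off the mean of column 'term_x10', we get 1125.0.

1125.0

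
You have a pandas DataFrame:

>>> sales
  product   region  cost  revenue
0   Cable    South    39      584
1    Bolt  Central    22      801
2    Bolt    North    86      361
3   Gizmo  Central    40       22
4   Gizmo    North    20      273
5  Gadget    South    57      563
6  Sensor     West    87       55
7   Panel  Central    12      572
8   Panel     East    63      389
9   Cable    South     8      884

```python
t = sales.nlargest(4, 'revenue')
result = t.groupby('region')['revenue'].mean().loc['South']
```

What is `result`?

take 4 rows with largest revenue:
  product   region  cost  revenue
9   Cable    South     8      884
1    Bolt  Central    22      801
0   Cable    South    39      584
7   Panel  Central    12      572
group by region, mean of revenue:
region
Central    686.5
South      734.0
Name: revenue, dtype: float64
Finally, value at index 'South' = 734.0.

734.0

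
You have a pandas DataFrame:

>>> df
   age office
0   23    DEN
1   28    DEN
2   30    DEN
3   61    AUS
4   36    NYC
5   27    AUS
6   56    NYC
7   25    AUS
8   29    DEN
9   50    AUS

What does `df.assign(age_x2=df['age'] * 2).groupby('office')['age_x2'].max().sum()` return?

add column age_x2 = df['age'] * 2:
   age office  age_x2
0   23    DEN      46
1   28    DEN      56
2   30    DEN      60
3   61    AUS     122
4   36    NYC      72
5   27    AUS      54
6   56    NYC     112
7   25    AUS      50
8   29    DEN      58
9   50    AUS     100
group by office, max of age_x2:
office
AUS    122
DEN     60
NYC    112
Name: age_x2, dtype: int64

294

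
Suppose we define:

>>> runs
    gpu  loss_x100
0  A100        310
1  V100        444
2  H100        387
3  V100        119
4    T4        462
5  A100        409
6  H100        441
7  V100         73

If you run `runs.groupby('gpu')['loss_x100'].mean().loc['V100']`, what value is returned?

group by gpu, mean of loss_x100:
gpu
A100    359.5
H100    414.0
T4      462.0
V100    212.0
Name: loss_x100, dtype: float64
Then the value at index 'V100': 212.0

212.0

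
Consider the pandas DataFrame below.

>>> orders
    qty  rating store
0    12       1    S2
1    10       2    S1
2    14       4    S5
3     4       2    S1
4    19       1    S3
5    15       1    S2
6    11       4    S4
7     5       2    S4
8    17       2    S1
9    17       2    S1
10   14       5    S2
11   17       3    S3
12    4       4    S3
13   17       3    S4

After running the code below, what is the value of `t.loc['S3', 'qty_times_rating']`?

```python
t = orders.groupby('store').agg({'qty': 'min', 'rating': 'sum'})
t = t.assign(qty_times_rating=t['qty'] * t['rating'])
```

32

group by store: min(qty), sum(rating):
       qty  rating
store             
S1       4       8
S2      12       7
S3       4       8
S4       5       9
S5      14       4
add column qty_times_rating = t['qty'] * t['rating']:
       qty  rating  qty_times_rating
store                               
S1       4       8                32
S2      12       7                84
S3       4       8                32
S4       5       9                45
S5      14       4                56
Then the value at row 'S3', column 'qty_times_rating': 32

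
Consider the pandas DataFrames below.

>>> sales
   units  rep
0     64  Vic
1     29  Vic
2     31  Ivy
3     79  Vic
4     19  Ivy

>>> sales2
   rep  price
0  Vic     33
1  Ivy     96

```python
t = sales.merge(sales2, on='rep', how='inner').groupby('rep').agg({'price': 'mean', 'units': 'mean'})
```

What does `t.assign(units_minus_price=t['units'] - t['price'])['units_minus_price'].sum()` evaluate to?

merge on 'rep' (how='inner') → 5 rows:
   units  rep  price
0     64  Vic     33
1     29  Vic     33
2     31  Ivy     96
3     79  Vic     33
4     19  Ivy     96
group by rep: mean(price), mean(units):
     price      units
rep                  
Ivy   96.0  25.000000
Vic   33.0  57.333333
add column units_minus_price = t['units'] - t['price']:
     price      units  units_minus_price
rep                                     
Ivy   96.0  25.000000         -71.000000
Vic   33.0  57.333333          24.333333
The sum of column 'units_minus_price' is -46.6666666667.

-46.6666666667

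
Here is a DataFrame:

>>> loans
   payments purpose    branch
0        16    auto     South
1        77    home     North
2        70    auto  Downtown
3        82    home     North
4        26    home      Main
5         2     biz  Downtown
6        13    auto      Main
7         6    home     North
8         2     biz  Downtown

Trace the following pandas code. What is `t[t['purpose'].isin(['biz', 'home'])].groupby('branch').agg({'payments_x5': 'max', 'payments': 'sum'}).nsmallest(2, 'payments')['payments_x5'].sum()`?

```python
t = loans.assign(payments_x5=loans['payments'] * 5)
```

add column payments_x5 = loans['payments'] * 5:
   payments purpose    branch  payments_x5
0        16    auto     South           80
1        77    home     North          385
2        70    auto  Downtown          350
3        82    home     North          410
4        26    home      Main          130
5         2     biz  Downtown           10
6        13    auto      Main           65
7         6    home     North           30
8         2     biz  Downtown           10
filter rows where purpose in ['biz', 'home']:
   payments purpose    branch  payments_x5
1        77    home     North          385
3        82    home     North          410
4        26    home      Main          130
5         2     biz  Downtown           10
7         6    home     North           30
8         2     biz  Downtown           10
group by branch: max(payments_x5), sum(payments):
          payments_x5  payments
branch                         
Downtown           10         4
Main              130        26
North             410       165
take 2 rows with smallest payments:
          payments_x5  payments
branch                         
Downtown           10         4
Main              130        26
Then the sum of column 'payments_x5': 140

140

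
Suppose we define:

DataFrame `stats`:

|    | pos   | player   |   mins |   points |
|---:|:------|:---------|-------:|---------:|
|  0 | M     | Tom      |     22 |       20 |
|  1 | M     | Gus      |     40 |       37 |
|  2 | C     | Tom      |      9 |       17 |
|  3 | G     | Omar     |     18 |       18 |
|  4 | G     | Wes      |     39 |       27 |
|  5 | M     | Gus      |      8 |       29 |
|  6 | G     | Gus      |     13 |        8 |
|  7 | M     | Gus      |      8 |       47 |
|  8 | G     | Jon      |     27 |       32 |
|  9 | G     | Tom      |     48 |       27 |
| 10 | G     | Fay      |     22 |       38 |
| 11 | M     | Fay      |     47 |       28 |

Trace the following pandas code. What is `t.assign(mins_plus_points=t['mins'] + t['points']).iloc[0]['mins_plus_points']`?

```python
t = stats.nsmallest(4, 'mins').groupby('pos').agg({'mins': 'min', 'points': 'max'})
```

take 4 rows with smallest mins:
  pos player  mins  points
5   M    Gus     8      29
7   M    Gus     8      47
2   C    Tom     9      17
6   G    Gus    13       8
group by pos: min(mins), max(points):
     mins  points
pos              
C       9      17
G      13       8
M       8      47
add column mins_plus_points = t['mins'] + t['points']:
     mins  points  mins_plus_points
pos                                
C       9      17                26
G      13       8                21
M       8      47                55
So iloc[0]['mins_plus_points'] = 26.

26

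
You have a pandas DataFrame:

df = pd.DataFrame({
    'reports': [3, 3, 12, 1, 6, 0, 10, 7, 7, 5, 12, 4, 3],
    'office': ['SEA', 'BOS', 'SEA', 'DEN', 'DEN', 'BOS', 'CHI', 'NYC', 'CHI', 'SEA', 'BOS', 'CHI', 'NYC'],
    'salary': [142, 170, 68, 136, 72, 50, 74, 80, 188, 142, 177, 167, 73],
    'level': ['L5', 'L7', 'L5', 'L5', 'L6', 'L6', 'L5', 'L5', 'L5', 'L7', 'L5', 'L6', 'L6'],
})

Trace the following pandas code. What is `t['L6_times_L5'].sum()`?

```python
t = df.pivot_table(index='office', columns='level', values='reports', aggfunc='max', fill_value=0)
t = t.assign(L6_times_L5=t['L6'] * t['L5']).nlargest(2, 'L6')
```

46

pivot: rows=office, cols=level, max(reports):
level   L5  L6  L7
office            
BOS     12   0   3
CHI     10   4   0
DEN      1   6   0
NYC      7   3   0
SEA     12   0   5
add column L6_times_L5 = t['L6'] * t['L5']:
level   L5  L6  L7  L6_times_L5
office                         
BOS     12   0   3            0
CHI     10   4   0           40
DEN      1   6   0            6
NYC      7   3   0           21
SEA     12   0   5            0
take 2 rows with largest L6:
level   L5  L6  L7  L6_times_L5
office                         
DEN      1   6   0            6
CHI     10   4   0           40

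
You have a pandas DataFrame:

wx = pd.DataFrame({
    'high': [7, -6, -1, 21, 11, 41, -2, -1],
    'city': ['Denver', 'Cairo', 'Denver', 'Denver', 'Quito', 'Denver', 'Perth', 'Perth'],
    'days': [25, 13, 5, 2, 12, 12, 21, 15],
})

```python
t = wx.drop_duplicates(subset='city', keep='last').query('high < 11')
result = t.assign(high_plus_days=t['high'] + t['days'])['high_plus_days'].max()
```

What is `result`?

14

drop duplicate city (keep=last):
   high    city  days
1    -6   Cairo    13
4    11   Quito    12
5    41  Denver    12
7    -1   Perth    15
filter rows where high < 11:
   high   city  days
1    -6  Cairo    13
7    -1  Perth    15
add column high_plus_days = t['high'] + t['days']:
   high   city  days  high_plus_days
1    -6  Cairo    13               7
7    -1  Perth    15              14
max of column 'high_plus_days' → 14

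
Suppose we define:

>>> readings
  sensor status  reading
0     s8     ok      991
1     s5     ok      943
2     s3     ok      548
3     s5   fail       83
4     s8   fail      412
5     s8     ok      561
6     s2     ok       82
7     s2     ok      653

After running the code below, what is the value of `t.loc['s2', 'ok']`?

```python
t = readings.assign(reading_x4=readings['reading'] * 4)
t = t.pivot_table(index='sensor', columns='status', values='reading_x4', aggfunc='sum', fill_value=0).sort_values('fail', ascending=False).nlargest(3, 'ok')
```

2940

add column reading_x4 = readings['reading'] * 4:
  sensor status  reading  reading_x4
0     s8     ok      991        3964
1     s5     ok      943        3772
2     s3     ok      548        2192
3     s5   fail       83         332
4     s8   fail      412        1648
5     s8     ok      561        2244
6     s2     ok       82         328
7     s2     ok      653        2612
pivot: rows=sensor, cols=status, sum(reading_x4):
status  fail    ok
sensor            
s2         0  2940
s3         0  2192
s5       332  3772
s8      1648  6208
sort by fail descending:
status  fail    ok
sensor            
s8      1648  6208
s5       332  3772
s2         0  2940
s3         0  2192
take 3 rows with largest ok:
status  fail    ok
sensor            
s8      1648  6208
s5       332  3772
s2         0  2940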